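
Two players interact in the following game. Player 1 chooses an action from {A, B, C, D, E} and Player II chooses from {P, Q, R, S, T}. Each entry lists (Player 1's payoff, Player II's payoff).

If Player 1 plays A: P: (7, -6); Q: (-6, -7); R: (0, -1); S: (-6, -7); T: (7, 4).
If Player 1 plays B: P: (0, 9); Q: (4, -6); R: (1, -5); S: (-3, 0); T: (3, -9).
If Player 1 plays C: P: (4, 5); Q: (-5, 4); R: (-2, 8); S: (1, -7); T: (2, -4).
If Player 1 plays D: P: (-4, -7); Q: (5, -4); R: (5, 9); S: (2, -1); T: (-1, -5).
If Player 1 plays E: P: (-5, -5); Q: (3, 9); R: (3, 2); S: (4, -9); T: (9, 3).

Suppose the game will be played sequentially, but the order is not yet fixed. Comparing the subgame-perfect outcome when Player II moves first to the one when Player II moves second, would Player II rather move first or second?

first

If Player 1 leads: Player II's best replies are A→T, B→P, C→R, D→R, E→Q; Player 1's induced payoffs 7, 0, -2, 5, 3; outcome (A, T), payoffs (7, 4).
If Player II leads: Player 1's best replies are P→A, Q→D, R→D, S→E, T→E; Player II's induced payoffs -6, -4, 9, -9, 3; outcome (D, R), payoffs (5, 9).
Player II gets 9 moving first and 4 moving second, so Player II prefers to move first.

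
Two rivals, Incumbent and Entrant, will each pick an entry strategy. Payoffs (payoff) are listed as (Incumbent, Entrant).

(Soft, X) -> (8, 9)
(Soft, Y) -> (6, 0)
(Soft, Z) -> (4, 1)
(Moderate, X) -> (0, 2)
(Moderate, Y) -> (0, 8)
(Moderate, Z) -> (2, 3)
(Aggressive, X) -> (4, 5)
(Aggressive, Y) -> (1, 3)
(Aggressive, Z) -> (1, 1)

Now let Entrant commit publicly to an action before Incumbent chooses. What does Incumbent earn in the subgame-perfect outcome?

Solve by backward induction (Entrant leads).
- X → Incumbent plays Soft (best of 8, 0, 4); Entrant gets 9.
- Y → Incumbent plays Soft (best of 6, 0, 1); Entrant gets 0.
- Z → Incumbent plays Soft (best of 4, 2, 1); Entrant gets 1.
Maximizing over 9, 0, 1, Entrant chooses X. Subgame-perfect outcome: (Soft, X) with payoffs (8, 9).

8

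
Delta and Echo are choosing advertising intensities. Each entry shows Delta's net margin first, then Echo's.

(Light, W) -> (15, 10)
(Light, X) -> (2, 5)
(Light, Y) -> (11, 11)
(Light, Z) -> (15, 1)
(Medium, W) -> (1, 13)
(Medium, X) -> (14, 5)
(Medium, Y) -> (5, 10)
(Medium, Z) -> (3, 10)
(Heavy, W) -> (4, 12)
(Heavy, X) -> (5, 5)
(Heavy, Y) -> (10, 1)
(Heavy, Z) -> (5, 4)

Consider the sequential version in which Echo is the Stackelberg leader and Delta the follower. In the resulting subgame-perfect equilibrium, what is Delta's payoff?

Work backward from Delta's decision.
- W: BR = Light, leader payoff 10.
- X: BR = Medium, leader payoff 5.
- Y: BR = Light, leader payoff 11.
- Z: BR = Light, leader payoff 1.
Echo's induced payoffs are 10, 5, 11, 1, so Echo commits to Y. Subgame-perfect outcome: (Light, Y) with payoffs (11, 11).

11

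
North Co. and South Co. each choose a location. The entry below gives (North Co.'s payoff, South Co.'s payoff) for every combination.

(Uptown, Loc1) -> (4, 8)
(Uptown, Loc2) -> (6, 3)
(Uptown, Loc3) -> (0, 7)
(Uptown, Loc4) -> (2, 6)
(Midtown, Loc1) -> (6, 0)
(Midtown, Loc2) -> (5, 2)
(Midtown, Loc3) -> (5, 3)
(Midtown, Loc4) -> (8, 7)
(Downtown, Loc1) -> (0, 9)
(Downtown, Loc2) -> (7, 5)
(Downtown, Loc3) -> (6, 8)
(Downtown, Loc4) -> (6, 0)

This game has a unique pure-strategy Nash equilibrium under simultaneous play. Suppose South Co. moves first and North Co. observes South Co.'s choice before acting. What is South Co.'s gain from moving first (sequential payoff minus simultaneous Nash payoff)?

North Co. best-responds to each possible South Co. move:
- Loc1: North Co. compares 4, 6, 0 and picks Midtown; South Co. would get 0.
- Loc2: North Co. compares 6, 5, 7 and picks Downtown; South Co. would get 5.
- Loc3: North Co. compares 0, 5, 6 and picks Downtown; South Co. would get 8.
- Loc4: North Co. compares 2, 8, 6 and picks Midtown; South Co. would get 7.
South Co.'s induced payoffs are 0, 5, 8, 7, so South Co. commits to Loc3. Subgame-perfect outcome: (Downtown, Loc3) with payoffs (6, 8).
Now find the simultaneous Nash equilibrium.
North Co.'s best replies: Loc1→Midtown; Loc2→Downtown; Loc3→Downtown; Loc4→Midtown.
South Co.'s best replies: Uptown→Loc1; Midtown→Loc4; Downtown→Loc1.
Only (Midtown, Loc4) has each player best-responding; Nash payoffs (8, 7).
South Co.'s commitment gain: 8 − 7 = 1.

1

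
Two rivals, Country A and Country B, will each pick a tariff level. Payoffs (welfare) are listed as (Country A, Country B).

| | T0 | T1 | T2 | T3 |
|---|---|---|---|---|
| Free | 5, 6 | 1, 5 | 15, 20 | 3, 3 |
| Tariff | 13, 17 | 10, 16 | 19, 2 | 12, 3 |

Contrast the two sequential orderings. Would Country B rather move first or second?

second

If Country A leads: Country B's best replies are Free→T2, Tariff→T0; Country A's induced payoffs 15, 13; outcome (Free, T2), payoffs (15, 20).
If Country B leads: Country A's best replies are T0→Tariff, T1→Tariff, T2→Tariff, T3→Tariff; Country B's induced payoffs 17, 16, 2, 3; outcome (Tariff, T0), payoffs (13, 17).
Country B gets 17 moving first and 20 moving second, so Country B prefers to move second.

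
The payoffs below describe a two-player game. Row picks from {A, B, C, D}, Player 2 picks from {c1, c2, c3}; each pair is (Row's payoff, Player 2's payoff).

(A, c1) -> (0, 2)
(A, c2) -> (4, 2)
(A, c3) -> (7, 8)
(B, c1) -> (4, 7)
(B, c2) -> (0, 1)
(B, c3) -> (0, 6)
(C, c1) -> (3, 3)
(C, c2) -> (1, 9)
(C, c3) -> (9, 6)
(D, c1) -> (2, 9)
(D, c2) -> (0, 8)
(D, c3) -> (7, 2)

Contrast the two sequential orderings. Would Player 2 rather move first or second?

If Row leads: Player 2's best replies are A→c3, B→c1, C→c2, D→c1; Row's induced payoffs 7, 4, 1, 2; outcome (A, c3), payoffs (7, 8).
If Player 2 leads: Row's best replies are c1→B, c2→A, c3→C; Player 2's induced payoffs 7, 2, 6; outcome (B, c1), payoffs (4, 7).
Player 2 gets 7 moving first and 8 moving second, so Player 2 prefers to move second.

second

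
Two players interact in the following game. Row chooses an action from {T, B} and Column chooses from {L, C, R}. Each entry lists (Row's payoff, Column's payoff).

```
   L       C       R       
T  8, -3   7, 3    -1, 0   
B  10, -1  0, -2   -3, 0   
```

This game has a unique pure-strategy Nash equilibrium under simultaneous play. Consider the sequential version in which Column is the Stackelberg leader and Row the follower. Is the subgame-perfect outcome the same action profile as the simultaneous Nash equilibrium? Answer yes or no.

Work backward from Row's decision.
- L: Row compares 8, 10 and picks B; Column would get -1.
- C: Row compares 7, 0 and picks T; Column would get 3.
- R: Row compares -1, -3 and picks T; Column would get 0.
Maximizing over -1, 3, 0, Column chooses C. Subgame-perfect outcome: (T, C) with payoffs (7, 3).
For the simultaneous game, intersect best replies.
Row's best replies: L→B; C→T; R→T.
Column's best replies: T→C; B→R.
Only (T, C) has each player best-responding; Nash payoffs (7, 3).
Sequential outcome (T, C) coincides with the Nash profile (T, C).

yes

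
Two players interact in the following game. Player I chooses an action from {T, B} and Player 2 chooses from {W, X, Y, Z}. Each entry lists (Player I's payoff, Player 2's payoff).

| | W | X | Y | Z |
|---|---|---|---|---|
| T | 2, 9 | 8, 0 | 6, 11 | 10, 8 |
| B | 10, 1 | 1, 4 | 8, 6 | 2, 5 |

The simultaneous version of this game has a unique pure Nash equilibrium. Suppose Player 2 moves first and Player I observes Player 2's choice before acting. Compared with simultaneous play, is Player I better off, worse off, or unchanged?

Solve by backward induction (Player 2 leads).
- W: BR = B, leader payoff 1.
- X: BR = T, leader payoff 0.
- Y: BR = B, leader payoff 6.
- Z: BR = T, leader payoff 8.
Among 1, 0, 6, 8, the best is 8 at Z. Subgame-perfect outcome: (T, Z) with payoffs (10, 8).
Under simultaneous play:
Player I's best replies: W→B; X→T; Y→B; Z→T.
Player 2's best replies: T→Y; B→Y.
The unique mutual best reply is (B, Y), giving (8, 6).
Player I earns 10 sequentially versus 8 at the Nash outcome: better off.

better off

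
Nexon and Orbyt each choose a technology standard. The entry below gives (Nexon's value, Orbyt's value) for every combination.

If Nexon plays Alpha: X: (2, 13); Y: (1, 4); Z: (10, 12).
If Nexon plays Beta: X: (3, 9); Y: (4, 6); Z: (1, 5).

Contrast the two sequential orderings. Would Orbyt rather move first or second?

first

If Nexon leads: Orbyt's best replies are Alpha→X, Beta→X; Nexon's induced payoffs 2, 3; outcome (Beta, X), payoffs (3, 9).
If Orbyt leads: Nexon's best replies are X→Beta, Y→Beta, Z→Alpha; Orbyt's induced payoffs 9, 6, 12; outcome (Alpha, Z), payoffs (10, 12).
Orbyt gets 12 moving first and 9 moving second, so Orbyt prefers to move first.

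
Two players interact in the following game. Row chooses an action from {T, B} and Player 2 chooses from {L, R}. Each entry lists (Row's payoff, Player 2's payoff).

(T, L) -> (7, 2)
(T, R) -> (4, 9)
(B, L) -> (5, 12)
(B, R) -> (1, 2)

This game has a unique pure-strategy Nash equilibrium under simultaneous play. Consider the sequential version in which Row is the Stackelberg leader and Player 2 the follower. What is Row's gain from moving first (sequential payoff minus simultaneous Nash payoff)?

1

Work backward from Player 2's decision.
- T: BR = R, leader payoff 4.
- B: BR = L, leader payoff 5.
Row's induced payoffs are 4, 5, so Row commits to B. Subgame-perfect outcome: (B, L) with payoffs (5, 12).
For the simultaneous game, intersect best replies.
Row's best replies: L→T; R→T.
Player 2's best replies: T→R; B→L.
The unique mutual best reply is (T, R), giving (4, 9).
Row's commitment gain: 5 − 4 = 1.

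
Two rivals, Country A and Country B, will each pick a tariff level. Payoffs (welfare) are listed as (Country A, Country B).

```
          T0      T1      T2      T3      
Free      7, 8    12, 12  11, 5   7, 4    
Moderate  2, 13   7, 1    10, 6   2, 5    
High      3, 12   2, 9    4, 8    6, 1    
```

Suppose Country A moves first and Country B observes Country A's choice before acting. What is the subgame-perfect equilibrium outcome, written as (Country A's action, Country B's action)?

(Free, T1)

Country B best-responds to each possible Country A move:
- Free → Country B plays T1 (best of 8, 12, 5, 4); Country A gets 12.
- Moderate → Country B plays T0 (best of 13, 1, 6, 5); Country A gets 2.
- High → Country B plays T0 (best of 12, 9, 8, 1); Country A gets 3.
Among 12, 2, 3, the best is 12 at Free. Subgame-perfect outcome: (Free, T1) with payoffs (12, 12).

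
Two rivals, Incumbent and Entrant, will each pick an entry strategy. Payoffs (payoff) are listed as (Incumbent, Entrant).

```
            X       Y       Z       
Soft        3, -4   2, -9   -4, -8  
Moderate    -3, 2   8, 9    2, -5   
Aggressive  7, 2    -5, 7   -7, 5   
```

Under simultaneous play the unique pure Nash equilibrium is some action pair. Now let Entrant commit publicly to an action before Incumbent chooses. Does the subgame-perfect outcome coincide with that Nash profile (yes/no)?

yes

Work backward from Incumbent's decision.
- X → Incumbent plays Aggressive (best of 3, -3, 7); Entrant gets 2.
- Y → Incumbent plays Moderate (best of 2, 8, -5); Entrant gets 9.
- Z → Incumbent plays Moderate (best of -4, 2, -7); Entrant gets -5.
Entrant's induced payoffs are 2, 9, -5, so Entrant commits to Y. Subgame-perfect outcome: (Moderate, Y) with payoffs (8, 9).
Now find the simultaneous Nash equilibrium.
Incumbent's best replies: X→Aggressive; Y→Moderate; Z→Moderate.
Entrant's best replies: Soft→X; Moderate→Y; Aggressive→Y.
The unique mutual best reply is (Moderate, Y), giving (8, 9).
Sequential outcome (Moderate, Y) coincides with the Nash profile (Moderate, Y).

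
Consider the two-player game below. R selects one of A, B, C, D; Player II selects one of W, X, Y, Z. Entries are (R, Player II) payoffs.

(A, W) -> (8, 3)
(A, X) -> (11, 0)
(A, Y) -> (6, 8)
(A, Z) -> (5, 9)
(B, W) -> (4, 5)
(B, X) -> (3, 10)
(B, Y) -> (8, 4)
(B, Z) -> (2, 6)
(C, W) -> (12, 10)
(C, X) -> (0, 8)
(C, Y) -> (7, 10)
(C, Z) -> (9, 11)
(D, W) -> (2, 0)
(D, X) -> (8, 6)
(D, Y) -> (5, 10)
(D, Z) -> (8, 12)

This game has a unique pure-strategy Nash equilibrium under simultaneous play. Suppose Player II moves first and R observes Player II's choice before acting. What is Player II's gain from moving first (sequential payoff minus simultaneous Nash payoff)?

Backward induction with Player II moving first.
- W: R compares 8, 4, 12, 2 and picks C; Player II would get 10.
- X: R compares 11, 3, 0, 8 and picks A; Player II would get 0.
- Y: R compares 6, 8, 7, 5 and picks B; Player II would get 4.
- Z: R compares 5, 2, 9, 8 and picks C; Player II would get 11.
Among 10, 0, 4, 11, the best is 11 at Z. Subgame-perfect outcome: (C, Z) with payoffs (9, 11).
For the simultaneous game, intersect best replies.
R's best replies: W→C; X→A; Y→B; Z→C.
Player II's best replies: A→Z; B→X; C→Z; D→Z.
The unique mutual best reply is (C, Z), giving (9, 11).
Player II's commitment gain: 11 − 11 = 0.

0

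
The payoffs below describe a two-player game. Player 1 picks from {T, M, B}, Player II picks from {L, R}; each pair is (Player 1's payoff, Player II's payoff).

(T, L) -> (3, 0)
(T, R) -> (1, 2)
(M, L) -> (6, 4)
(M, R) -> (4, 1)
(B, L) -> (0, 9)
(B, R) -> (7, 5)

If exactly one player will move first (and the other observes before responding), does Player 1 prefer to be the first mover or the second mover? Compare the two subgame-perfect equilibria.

If Player 1 leads: Player II's best replies are T→R, M→L, B→L; Player 1's induced payoffs 1, 6, 0; outcome (M, L), payoffs (6, 4).
If Player II leads: Player 1's best replies are L→M, R→B; Player II's induced payoffs 4, 5; outcome (B, R), payoffs (7, 5).
Player 1 gets 6 moving first and 7 moving second, so Player 1 prefers to move second.

second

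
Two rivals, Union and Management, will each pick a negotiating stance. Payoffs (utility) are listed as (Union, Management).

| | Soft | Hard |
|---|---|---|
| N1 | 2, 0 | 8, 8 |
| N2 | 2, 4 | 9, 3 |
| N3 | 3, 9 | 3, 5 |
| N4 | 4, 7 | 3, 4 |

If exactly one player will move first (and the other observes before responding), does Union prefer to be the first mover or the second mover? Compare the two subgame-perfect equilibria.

first

If Union leads: Management's best replies are N1→Hard, N2→Soft, N3→Soft, N4→Soft; Union's induced payoffs 8, 2, 3, 4; outcome (N1, Hard), payoffs (8, 8).
If Management leads: Union's best replies are Soft→N4, Hard→N2; Management's induced payoffs 7, 3; outcome (N4, Soft), payoffs (4, 7).
Union gets 8 moving first and 4 moving second, so Union prefers to move first.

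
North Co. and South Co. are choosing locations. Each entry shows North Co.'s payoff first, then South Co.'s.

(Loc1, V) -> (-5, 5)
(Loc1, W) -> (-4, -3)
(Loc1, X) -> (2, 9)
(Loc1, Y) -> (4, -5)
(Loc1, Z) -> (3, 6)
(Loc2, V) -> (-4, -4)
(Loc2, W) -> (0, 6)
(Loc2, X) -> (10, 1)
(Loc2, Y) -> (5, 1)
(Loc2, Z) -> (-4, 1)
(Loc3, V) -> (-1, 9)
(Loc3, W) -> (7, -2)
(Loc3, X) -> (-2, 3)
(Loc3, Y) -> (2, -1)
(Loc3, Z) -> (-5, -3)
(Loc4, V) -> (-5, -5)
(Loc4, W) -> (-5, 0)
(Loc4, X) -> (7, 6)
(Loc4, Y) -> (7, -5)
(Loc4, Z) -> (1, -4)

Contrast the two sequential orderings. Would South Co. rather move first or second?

first

If North Co. leads: South Co.'s best replies are Loc1→X, Loc2→W, Loc3→V, Loc4→X; North Co.'s induced payoffs 2, 0, -1, 7; outcome (Loc4, X), payoffs (7, 6).
If South Co. leads: North Co.'s best replies are V→Loc3, W→Loc3, X→Loc2, Y→Loc4, Z→Loc1; South Co.'s induced payoffs 9, -2, 1, -5, 6; outcome (Loc3, V), payoffs (-1, 9).
South Co. gets 9 moving first and 6 moving second, so South Co. prefers to move first.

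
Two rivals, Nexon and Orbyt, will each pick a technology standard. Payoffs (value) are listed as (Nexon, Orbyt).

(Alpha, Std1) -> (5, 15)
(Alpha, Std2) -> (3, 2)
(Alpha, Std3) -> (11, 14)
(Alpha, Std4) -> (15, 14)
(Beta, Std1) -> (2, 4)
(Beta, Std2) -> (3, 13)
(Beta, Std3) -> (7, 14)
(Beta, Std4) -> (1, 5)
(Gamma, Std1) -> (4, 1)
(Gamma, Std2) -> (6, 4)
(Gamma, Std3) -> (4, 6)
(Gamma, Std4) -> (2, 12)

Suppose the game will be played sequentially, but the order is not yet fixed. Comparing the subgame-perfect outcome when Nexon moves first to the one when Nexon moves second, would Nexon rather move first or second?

first

If Nexon leads: Orbyt's best replies are Alpha→Std1, Beta→Std3, Gamma→Std4; Nexon's induced payoffs 5, 7, 2; outcome (Beta, Std3), payoffs (7, 14).
If Orbyt leads: Nexon's best replies are Std1→Alpha, Std2→Gamma, Std3→Alpha, Std4→Alpha; Orbyt's induced payoffs 15, 4, 14, 14; outcome (Alpha, Std1), payoffs (5, 15).
Nexon gets 7 moving first and 5 moving second, so Nexon prefers to move first.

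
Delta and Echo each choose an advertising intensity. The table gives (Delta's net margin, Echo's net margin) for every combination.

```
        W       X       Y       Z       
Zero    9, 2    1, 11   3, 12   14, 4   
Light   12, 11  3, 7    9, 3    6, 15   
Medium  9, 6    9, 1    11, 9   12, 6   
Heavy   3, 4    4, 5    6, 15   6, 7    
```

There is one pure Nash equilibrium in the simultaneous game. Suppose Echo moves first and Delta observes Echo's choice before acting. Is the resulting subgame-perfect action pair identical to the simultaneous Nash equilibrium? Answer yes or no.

no

Work backward from Delta's decision.
- W: Delta compares 9, 12, 9, 3 and picks Light; Echo would get 11.
- X: Delta compares 1, 3, 9, 4 and picks Medium; Echo would get 1.
- Y: Delta compares 3, 9, 11, 6 and picks Medium; Echo would get 9.
- Z: Delta compares 14, 6, 12, 6 and picks Zero; Echo would get 4.
Echo's induced payoffs are 11, 1, 9, 4, so Echo commits to W. Subgame-perfect outcome: (Light, W) with payoffs (12, 11).
Now find the simultaneous Nash equilibrium.
Delta's best replies: W→Light; X→Medium; Y→Medium; Z→Zero.
Echo's best replies: Zero→Y; Light→Z; Medium→Y; Heavy→Y.
The unique mutual best reply is (Medium, Y), giving (11, 9).
Sequential outcome (Light, W) differs from the Nash profile (Medium, Y).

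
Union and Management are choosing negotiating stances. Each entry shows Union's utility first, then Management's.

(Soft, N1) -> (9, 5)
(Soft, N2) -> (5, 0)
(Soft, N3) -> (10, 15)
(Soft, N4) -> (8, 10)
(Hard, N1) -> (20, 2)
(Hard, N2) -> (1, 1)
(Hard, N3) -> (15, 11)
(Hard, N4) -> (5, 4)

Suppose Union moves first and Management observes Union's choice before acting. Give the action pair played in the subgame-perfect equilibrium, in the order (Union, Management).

(Hard, N3)

Solve by backward induction (Union leads).
- Soft: Management compares 5, 0, 15, 10 and picks N3; Union would get 10.
- Hard: Management compares 2, 1, 11, 4 and picks N3; Union would get 15.
Among 10, 15, the best is 15 at Hard. Subgame-perfect outcome: (Hard, N3) with payoffs (15, 11).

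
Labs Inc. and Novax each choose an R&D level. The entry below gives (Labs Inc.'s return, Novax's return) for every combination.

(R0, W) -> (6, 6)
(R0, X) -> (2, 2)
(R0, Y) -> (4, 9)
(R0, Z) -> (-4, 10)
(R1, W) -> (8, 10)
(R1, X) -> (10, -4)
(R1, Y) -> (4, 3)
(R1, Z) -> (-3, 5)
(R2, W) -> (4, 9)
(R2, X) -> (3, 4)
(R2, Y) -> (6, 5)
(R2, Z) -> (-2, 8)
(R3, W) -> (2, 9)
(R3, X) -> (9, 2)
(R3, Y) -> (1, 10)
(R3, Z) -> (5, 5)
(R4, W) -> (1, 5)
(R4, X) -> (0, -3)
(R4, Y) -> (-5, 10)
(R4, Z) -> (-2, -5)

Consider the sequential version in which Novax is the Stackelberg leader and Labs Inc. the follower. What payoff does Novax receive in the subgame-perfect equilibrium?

Labs Inc. best-responds to each possible Novax move:
- W: BR = R1, leader payoff 10.
- X: BR = R1, leader payoff -4.
- Y: BR = R2, leader payoff 5.
- Z: BR = R3, leader payoff 5.
Maximizing over 10, -4, 5, 5, Novax chooses W. Subgame-perfect outcome: (R1, W) with payoffs (8, 10).

10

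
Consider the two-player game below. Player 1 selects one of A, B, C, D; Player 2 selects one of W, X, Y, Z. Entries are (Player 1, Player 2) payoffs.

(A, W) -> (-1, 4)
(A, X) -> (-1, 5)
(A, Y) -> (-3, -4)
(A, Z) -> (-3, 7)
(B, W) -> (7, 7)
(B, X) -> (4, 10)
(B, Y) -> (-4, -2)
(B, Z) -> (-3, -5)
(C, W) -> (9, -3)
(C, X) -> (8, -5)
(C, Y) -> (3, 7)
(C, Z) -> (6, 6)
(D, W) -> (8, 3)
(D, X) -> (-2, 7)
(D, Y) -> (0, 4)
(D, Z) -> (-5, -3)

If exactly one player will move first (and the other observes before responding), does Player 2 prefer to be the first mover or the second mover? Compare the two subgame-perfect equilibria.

second

If Player 1 leads: Player 2's best replies are A→Z, B→X, C→Y, D→X; Player 1's induced payoffs -3, 4, 3, -2; outcome (B, X), payoffs (4, 10).
If Player 2 leads: Player 1's best replies are W→C, X→C, Y→C, Z→C; Player 2's induced payoffs -3, -5, 7, 6; outcome (C, Y), payoffs (3, 7).
Player 2 gets 7 moving first and 10 moving second, so Player 2 prefers to move second.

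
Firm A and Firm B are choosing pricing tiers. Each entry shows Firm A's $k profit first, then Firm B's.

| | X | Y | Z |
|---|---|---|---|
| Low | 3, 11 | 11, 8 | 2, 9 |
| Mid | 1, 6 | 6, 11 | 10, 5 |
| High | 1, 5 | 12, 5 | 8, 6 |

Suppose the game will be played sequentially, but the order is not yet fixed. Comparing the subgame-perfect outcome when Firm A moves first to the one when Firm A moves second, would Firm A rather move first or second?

If Firm A leads: Firm B's best replies are Low→X, Mid→Y, High→Z; Firm A's induced payoffs 3, 6, 8; outcome (High, Z), payoffs (8, 6).
If Firm B leads: Firm A's best replies are X→Low, Y→High, Z→Mid; Firm B's induced payoffs 11, 5, 5; outcome (Low, X), payoffs (3, 11).
Firm A gets 8 moving first and 3 moving second, so Firm A prefers to move first.

first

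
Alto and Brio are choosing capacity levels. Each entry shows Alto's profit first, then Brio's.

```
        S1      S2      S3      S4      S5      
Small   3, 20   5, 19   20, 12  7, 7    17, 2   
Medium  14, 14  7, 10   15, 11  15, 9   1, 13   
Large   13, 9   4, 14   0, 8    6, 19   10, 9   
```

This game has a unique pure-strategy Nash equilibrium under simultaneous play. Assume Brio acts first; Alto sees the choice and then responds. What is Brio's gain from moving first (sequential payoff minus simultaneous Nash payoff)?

0

Backward induction with Brio moving first.
- S1: BR = Medium, leader payoff 14.
- S2: BR = Medium, leader payoff 10.
- S3: BR = Small, leader payoff 12.
- S4: BR = Medium, leader payoff 9.
- S5: BR = Small, leader payoff 2.
Among 14, 10, 12, 9, 2, the best is 14 at S1. Subgame-perfect outcome: (Medium, S1) with payoffs (14, 14).
For the simultaneous game, intersect best replies.
Alto's best replies: S1→Medium; S2→Medium; S3→Small; S4→Medium; S5→Small.
Brio's best replies: Small→S1; Medium→S1; Large→S4.
Only (Medium, S1) has each player best-responding; Nash payoffs (14, 14).
Brio's commitment gain: 14 − 14 = 0.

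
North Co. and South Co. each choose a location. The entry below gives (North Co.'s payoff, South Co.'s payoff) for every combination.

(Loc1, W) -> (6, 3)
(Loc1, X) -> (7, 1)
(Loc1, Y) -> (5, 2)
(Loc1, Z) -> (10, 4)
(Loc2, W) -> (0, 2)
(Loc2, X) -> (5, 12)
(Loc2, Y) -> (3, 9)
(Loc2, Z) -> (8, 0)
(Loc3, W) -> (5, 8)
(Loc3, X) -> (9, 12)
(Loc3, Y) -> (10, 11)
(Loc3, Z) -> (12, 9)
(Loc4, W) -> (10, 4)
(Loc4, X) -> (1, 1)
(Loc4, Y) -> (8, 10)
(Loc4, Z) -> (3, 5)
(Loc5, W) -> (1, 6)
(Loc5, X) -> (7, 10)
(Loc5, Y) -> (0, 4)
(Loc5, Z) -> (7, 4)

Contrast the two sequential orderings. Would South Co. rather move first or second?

first

If North Co. leads: South Co.'s best replies are Loc1→Z, Loc2→X, Loc3→X, Loc4→Y, Loc5→X; North Co.'s induced payoffs 10, 5, 9, 8, 7; outcome (Loc1, Z), payoffs (10, 4).
If South Co. leads: North Co.'s best replies are W→Loc4, X→Loc3, Y→Loc3, Z→Loc3; South Co.'s induced payoffs 4, 12, 11, 9; outcome (Loc3, X), payoffs (9, 12).
South Co. gets 12 moving first and 4 moving second, so South Co. prefers to move first.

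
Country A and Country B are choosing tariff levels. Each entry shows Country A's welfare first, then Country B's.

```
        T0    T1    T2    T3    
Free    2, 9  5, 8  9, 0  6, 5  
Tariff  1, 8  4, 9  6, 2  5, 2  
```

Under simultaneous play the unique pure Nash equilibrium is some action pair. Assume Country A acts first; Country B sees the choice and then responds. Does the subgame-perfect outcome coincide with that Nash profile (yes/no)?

Backward induction with Country A moving first.
- Free → Country B plays T0 (best of 9, 8, 0, 5); Country A gets 2.
- Tariff → Country B plays T1 (best of 8, 9, 2, 2); Country A gets 4.
Among 2, 4, the best is 4 at Tariff. Subgame-perfect outcome: (Tariff, T1) with payoffs (4, 9).
Now find the simultaneous Nash equilibrium.
Country A's best replies: T0→Free; T1→Free; T2→Free; T3→Free.
Country B's best replies: Free→T0; Tariff→T1.
The unique mutual best reply is (Free, T0), giving (2, 9).
Sequential outcome (Tariff, T1) differs from the Nash profile (Free, T0).

no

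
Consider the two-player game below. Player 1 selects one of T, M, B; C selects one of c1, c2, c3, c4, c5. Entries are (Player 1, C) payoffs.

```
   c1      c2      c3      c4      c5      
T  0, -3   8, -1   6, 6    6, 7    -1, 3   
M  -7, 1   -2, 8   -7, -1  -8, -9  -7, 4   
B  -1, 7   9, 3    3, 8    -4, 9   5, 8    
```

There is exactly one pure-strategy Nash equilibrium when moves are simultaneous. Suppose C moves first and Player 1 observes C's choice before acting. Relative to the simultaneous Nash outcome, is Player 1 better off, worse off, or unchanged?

worse off

Backward induction with C moving first.
- c1: Player 1 compares 0, -7, -1 and picks T; C would get -3.
- c2: Player 1 compares 8, -2, 9 and picks B; C would get 3.
- c3: Player 1 compares 6, -7, 3 and picks T; C would get 6.
- c4: Player 1 compares 6, -8, -4 and picks T; C would get 7.
- c5: Player 1 compares -1, -7, 5 and picks B; C would get 8.
C's induced payoffs are -3, 3, 6, 7, 8, so C commits to c5. Subgame-perfect outcome: (B, c5) with payoffs (5, 8).
Under simultaneous play:
Player 1's best replies: c1→T; c2→B; c3→T; c4→T; c5→B.
C's best replies: T→c4; M→c2; B→c4.
Only (T, c4) has each player best-responding; Nash payoffs (6, 7).
Player 1 earns 5 sequentially versus 6 at the Nash outcome: worse off.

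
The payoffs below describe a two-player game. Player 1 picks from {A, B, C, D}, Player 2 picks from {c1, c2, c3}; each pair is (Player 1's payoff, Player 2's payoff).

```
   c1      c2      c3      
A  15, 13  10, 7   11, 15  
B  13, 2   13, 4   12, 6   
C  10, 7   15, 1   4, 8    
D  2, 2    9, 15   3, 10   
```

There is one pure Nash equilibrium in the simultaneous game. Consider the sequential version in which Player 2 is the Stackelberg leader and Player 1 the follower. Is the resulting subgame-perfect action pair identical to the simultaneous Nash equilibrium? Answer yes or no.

Solve by backward induction (Player 2 leads).
- c1 → Player 1 plays A (best of 15, 13, 10, 2); Player 2 gets 13.
- c2 → Player 1 plays C (best of 10, 13, 15, 9); Player 2 gets 1.
- c3 → Player 1 plays B (best of 11, 12, 4, 3); Player 2 gets 6.
Among 13, 1, 6, the best is 13 at c1. Subgame-perfect outcome: (A, c1) with payoffs (15, 13).
Under simultaneous play:
Player 1's best replies: c1→A; c2→C; c3→B.
Player 2's best replies: A→c3; B→c3; C→c3; D→c2.
The unique mutual best reply is (B, c3), giving (12, 6).
Sequential outcome (A, c1) differs from the Nash profile (B, c3).

no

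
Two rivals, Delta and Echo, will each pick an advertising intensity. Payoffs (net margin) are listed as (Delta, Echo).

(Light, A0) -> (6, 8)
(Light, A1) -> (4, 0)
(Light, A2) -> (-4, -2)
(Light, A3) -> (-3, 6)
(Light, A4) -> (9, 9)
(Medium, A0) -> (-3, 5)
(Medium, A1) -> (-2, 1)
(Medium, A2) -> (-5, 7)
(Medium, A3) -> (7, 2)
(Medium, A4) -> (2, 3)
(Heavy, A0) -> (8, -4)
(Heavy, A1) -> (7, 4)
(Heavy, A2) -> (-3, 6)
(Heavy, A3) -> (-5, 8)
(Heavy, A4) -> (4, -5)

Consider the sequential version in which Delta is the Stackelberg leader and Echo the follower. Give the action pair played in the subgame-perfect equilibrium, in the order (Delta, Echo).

Work backward from Echo's decision.
- Light: Echo compares 8, 0, -2, 6, 9 and picks A4; Delta would get 9.
- Medium: Echo compares 5, 1, 7, 2, 3 and picks A2; Delta would get -5.
- Heavy: Echo compares -4, 4, 6, 8, -5 and picks A3; Delta would get -5.
Among 9, -5, -5, the best is 9 at Light. Subgame-perfect outcome: (Light, A4) with payoffs (9, 9).

(Light, A4)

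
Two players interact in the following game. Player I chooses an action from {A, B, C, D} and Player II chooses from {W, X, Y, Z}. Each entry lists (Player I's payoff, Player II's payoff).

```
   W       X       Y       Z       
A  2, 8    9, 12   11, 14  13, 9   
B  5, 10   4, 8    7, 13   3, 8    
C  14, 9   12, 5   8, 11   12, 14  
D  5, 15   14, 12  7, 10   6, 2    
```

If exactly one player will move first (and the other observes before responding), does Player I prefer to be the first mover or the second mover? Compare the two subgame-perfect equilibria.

If Player I leads: Player II's best replies are A→Y, B→Y, C→Z, D→W; Player I's induced payoffs 11, 7, 12, 5; outcome (C, Z), payoffs (12, 14).
If Player II leads: Player I's best replies are W→C, X→D, Y→A, Z→A; Player II's induced payoffs 9, 12, 14, 9; outcome (A, Y), payoffs (11, 14).
Player I gets 12 moving first and 11 moving second, so Player I prefers to move first.

first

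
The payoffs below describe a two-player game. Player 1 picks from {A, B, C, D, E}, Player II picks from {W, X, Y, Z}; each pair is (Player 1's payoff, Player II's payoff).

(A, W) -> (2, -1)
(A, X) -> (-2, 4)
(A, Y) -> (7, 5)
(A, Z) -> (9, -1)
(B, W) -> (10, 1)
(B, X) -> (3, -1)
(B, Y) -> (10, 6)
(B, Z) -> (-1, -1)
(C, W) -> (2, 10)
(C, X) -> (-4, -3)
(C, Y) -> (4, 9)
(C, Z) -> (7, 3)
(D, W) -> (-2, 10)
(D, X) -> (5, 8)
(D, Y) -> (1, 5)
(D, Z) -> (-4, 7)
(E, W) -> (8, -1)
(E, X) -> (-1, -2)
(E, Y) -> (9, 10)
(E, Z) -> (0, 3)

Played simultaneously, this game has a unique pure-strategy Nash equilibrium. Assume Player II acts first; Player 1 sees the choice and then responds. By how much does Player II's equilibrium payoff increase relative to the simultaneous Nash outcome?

2

Solve by backward induction (Player II leads).
- W: BR = B, leader payoff 1.
- X: BR = D, leader payoff 8.
- Y: BR = B, leader payoff 6.
- Z: BR = A, leader payoff -1.
Among 1, 8, 6, -1, the best is 8 at X. Subgame-perfect outcome: (D, X) with payoffs (5, 8).
Now find the simultaneous Nash equilibrium.
Player 1's best replies: W→B; X→D; Y→B; Z→A.
Player II's best replies: A→Y; B→Y; C→W; D→W; E→Y.
The unique mutual best reply is (B, Y), giving (10, 6).
Player II's commitment gain: 8 − 6 = 2.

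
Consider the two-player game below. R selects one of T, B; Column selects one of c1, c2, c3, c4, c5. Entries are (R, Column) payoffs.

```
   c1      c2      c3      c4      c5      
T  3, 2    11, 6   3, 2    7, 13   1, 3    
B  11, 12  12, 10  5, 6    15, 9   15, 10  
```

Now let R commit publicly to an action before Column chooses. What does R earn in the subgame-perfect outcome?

11

Work backward from Column's decision.
- T → Column plays c4 (best of 2, 6, 2, 13, 3); R gets 7.
- B → Column plays c1 (best of 12, 10, 6, 9, 10); R gets 11.
Among 7, 11, the best is 11 at B. Subgame-perfect outcome: (B, c1) with payoffs (11, 12).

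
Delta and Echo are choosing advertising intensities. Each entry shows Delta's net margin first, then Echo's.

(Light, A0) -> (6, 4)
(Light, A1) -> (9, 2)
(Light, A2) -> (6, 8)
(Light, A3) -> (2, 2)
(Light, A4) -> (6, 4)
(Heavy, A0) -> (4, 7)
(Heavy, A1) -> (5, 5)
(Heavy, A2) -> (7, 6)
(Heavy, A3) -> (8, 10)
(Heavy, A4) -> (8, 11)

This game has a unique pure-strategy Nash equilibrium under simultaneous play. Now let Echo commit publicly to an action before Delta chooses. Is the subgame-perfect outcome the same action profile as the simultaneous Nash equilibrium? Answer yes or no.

Solve by backward induction (Echo leads).
- A0: Delta compares 6, 4 and picks Light; Echo would get 4.
- A1: Delta compares 9, 5 and picks Light; Echo would get 2.
- A2: Delta compares 6, 7 and picks Heavy; Echo would get 6.
- A3: Delta compares 2, 8 and picks Heavy; Echo would get 10.
- A4: Delta compares 6, 8 and picks Heavy; Echo would get 11.
Maximizing over 4, 2, 6, 10, 11, Echo chooses A4. Subgame-perfect outcome: (Heavy, A4) with payoffs (8, 11).
For the simultaneous game, intersect best replies.
Delta's best replies: A0→Light; A1→Light; A2→Heavy; A3→Heavy; A4→Heavy.
Echo's best replies: Light→A2; Heavy→A4.
The unique mutual best reply is (Heavy, A4), giving (8, 11).
Sequential outcome (Heavy, A4) coincides with the Nash profile (Heavy, A4).

yes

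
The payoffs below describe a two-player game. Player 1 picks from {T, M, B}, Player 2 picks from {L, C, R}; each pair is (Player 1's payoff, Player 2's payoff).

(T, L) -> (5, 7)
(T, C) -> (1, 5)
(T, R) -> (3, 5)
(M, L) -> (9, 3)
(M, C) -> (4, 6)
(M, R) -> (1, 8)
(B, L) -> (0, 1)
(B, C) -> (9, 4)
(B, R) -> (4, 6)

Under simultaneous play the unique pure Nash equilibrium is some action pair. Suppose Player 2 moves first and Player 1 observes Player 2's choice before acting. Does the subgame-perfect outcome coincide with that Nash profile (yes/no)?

Player 1 best-responds to each possible Player 2 move:
- L → Player 1 plays M (best of 5, 9, 0); Player 2 gets 3.
- C → Player 1 plays B (best of 1, 4, 9); Player 2 gets 4.
- R → Player 1 plays B (best of 3, 1, 4); Player 2 gets 6.
Player 2's induced payoffs are 3, 4, 6, so Player 2 commits to R. Subgame-perfect outcome: (B, R) with payoffs (4, 6).
Under simultaneous play:
Player 1's best replies: L→M; C→B; R→B.
Player 2's best replies: T→L; M→R; B→R.
Only (B, R) has each player best-responding; Nash payoffs (4, 6).
Sequential outcome (B, R) coincides with the Nash profile (B, R).

yes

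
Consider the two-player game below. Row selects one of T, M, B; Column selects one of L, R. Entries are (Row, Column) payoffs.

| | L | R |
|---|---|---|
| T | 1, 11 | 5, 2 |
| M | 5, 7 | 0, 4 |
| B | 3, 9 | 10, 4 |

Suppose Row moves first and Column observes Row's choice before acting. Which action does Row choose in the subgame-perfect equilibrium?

M

Column best-responds to each possible Row move:
- T → Column plays L (best of 11, 2); Row gets 1.
- M → Column plays L (best of 7, 4); Row gets 5.
- B → Column plays L (best of 9, 4); Row gets 3.
Maximizing over 1, 5, 3, Row chooses M. Subgame-perfect outcome: (M, L) with payoffs (5, 7).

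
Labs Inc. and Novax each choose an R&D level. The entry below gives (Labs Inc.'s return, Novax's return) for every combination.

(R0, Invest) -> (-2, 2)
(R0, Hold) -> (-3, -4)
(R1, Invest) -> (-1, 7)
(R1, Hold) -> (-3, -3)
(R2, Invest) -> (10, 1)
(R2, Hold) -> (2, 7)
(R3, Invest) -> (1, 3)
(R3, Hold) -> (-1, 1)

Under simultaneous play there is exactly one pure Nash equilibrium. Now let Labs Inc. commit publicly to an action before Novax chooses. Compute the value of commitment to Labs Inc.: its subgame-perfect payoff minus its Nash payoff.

Novax best-responds to each possible Labs Inc. move:
- R0: BR = Invest, leader payoff -2.
- R1: BR = Invest, leader payoff -1.
- R2: BR = Hold, leader payoff 2.
- R3: BR = Invest, leader payoff 1.
Labs Inc.'s induced payoffs are -2, -1, 2, 1, so Labs Inc. commits to R2. Subgame-perfect outcome: (R2, Hold) with payoffs (2, 7).
For the simultaneous game, intersect best replies.
Labs Inc.'s best replies: Invest→R2; Hold→R2.
Novax's best replies: R0→Invest; R1→Invest; R2→Hold; R3→Invest.
Only (R2, Hold) has each player best-responding; Nash payoffs (2, 7).
Labs Inc.'s commitment gain: 2 − 2 = 0.

0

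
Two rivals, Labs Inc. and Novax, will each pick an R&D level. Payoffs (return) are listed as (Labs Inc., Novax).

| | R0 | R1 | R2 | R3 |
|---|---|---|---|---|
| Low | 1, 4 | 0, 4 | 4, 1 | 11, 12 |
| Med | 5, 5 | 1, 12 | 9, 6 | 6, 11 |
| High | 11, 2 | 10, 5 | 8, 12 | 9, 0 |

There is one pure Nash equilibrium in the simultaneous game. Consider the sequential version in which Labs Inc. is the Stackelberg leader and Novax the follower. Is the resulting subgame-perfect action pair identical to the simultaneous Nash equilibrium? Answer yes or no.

yes

Backward induction with Labs Inc. moving first.
- Low: BR = R3, leader payoff 11.
- Med: BR = R1, leader payoff 1.
- High: BR = R2, leader payoff 8.
Among 11, 1, 8, the best is 11 at Low. Subgame-perfect outcome: (Low, R3) with payoffs (11, 12).
For the simultaneous game, intersect best replies.
Labs Inc.'s best replies: R0→High; R1→High; R2→Med; R3→Low.
Novax's best replies: Low→R3; Med→R1; High→R2.
Only (Low, R3) has each player best-responding; Nash payoffs (11, 12).
Sequential outcome (Low, R3) coincides with the Nash profile (Low, R3).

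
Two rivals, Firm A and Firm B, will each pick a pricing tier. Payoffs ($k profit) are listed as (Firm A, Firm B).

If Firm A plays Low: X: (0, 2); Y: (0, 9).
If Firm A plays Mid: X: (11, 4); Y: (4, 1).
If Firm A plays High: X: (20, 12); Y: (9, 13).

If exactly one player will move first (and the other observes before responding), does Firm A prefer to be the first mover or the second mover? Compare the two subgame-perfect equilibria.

first

If Firm A leads: Firm B's best replies are Low→Y, Mid→X, High→Y; Firm A's induced payoffs 0, 11, 9; outcome (Mid, X), payoffs (11, 4).
If Firm B leads: Firm A's best replies are X→High, Y→High; Firm B's induced payoffs 12, 13; outcome (High, Y), payoffs (9, 13).
Firm A gets 11 moving first and 9 moving second, so Firm A prefers to move first.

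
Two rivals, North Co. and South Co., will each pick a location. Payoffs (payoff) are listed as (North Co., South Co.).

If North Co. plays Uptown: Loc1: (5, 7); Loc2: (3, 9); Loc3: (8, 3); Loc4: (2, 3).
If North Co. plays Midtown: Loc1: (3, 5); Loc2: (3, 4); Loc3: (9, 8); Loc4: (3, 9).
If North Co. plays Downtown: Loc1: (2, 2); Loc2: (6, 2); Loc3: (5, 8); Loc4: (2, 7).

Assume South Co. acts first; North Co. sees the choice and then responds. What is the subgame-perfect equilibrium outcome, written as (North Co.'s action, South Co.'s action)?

(Midtown, Loc4)

Solve by backward induction (South Co. leads).
- Loc1 → North Co. plays Uptown (best of 5, 3, 2); South Co. gets 7.
- Loc2 → North Co. plays Downtown (best of 3, 3, 6); South Co. gets 2.
- Loc3 → North Co. plays Midtown (best of 8, 9, 5); South Co. gets 8.
- Loc4 → North Co. plays Midtown (best of 2, 3, 2); South Co. gets 9.
Maximizing over 7, 2, 8, 9, South Co. chooses Loc4. Subgame-perfect outcome: (Midtown, Loc4) with payoffs (3, 9).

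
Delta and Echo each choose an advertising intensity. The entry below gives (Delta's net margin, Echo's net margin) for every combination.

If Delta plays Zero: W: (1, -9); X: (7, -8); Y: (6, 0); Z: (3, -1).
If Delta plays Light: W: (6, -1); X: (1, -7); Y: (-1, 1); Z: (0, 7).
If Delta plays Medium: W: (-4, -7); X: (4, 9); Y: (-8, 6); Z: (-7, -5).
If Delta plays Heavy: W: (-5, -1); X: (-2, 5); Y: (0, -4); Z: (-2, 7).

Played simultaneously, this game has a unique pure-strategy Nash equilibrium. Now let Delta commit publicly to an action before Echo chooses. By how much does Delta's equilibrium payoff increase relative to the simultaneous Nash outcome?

Backward induction with Delta moving first.
- Zero: BR = Y, leader payoff 6.
- Light: BR = Z, leader payoff 0.
- Medium: BR = X, leader payoff 4.
- Heavy: BR = Z, leader payoff -2.
Among 6, 0, 4, -2, the best is 6 at Zero. Subgame-perfect outcome: (Zero, Y) with payoffs (6, 0).
Now find the simultaneous Nash equilibrium.
Delta's best replies: W→Light; X→Zero; Y→Zero; Z→Zero.
Echo's best replies: Zero→Y; Light→Z; Medium→X; Heavy→Z.
The unique mutual best reply is (Zero, Y), giving (6, 0).
Delta's commitment gain: 6 − 6 = 0.

0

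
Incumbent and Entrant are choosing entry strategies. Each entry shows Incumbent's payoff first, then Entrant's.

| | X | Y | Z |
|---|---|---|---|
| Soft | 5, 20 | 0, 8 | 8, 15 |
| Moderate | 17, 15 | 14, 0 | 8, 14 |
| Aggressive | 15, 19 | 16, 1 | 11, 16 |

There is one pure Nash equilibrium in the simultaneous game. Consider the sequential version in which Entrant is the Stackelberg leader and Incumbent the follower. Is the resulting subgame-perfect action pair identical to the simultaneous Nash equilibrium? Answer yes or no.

no

Incumbent best-responds to each possible Entrant move:
- X → Incumbent plays Moderate (best of 5, 17, 15); Entrant gets 15.
- Y → Incumbent plays Aggressive (best of 0, 14, 16); Entrant gets 1.
- Z → Incumbent plays Aggressive (best of 8, 8, 11); Entrant gets 16.
Maximizing over 15, 1, 16, Entrant chooses Z. Subgame-perfect outcome: (Aggressive, Z) with payoffs (11, 16).
Now find the simultaneous Nash equilibrium.
Incumbent's best replies: X→Moderate; Y→Aggressive; Z→Aggressive.
Entrant's best replies: Soft→X; Moderate→X; Aggressive→X.
Only (Moderate, X) has each player best-responding; Nash payoffs (17, 15).
Sequential outcome (Aggressive, Z) differs from the Nash profile (Moderate, X).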